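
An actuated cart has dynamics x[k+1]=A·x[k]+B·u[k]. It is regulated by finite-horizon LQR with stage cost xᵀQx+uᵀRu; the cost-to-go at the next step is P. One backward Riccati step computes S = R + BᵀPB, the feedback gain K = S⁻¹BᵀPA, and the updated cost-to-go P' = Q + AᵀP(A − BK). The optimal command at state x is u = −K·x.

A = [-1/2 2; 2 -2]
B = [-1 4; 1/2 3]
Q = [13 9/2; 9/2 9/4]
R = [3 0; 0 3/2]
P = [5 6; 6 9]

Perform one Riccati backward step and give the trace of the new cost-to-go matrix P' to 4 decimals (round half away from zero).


BᵀP = [-2.0000 -1.5000; 38.0000 51.0000]
S = R + BᵀPB = [3 0; 0 3/2] + [1.2500 -12.5000; -12.5000 305.0000] = [4.2500 -12.5000; -12.5000 306.5000]
BᵀPA = [-2.0000 -1.0000; 83.0000 -26.0000]
K = S⁻¹·BᵀPA = [0.3703 -0.5509; 0.2859 -0.1073]
A−BK = [-1.2733 1.8783; 0.9571 -1.4027]
AᵀP(A−BK) = [2.2608 -3.1963; -3.1963 4.6595]
P' = Q + AᵀP(A−BK) = [15.2608 1.3037; 1.3037 6.9095]
tr(P') = 22.1703

22.1703


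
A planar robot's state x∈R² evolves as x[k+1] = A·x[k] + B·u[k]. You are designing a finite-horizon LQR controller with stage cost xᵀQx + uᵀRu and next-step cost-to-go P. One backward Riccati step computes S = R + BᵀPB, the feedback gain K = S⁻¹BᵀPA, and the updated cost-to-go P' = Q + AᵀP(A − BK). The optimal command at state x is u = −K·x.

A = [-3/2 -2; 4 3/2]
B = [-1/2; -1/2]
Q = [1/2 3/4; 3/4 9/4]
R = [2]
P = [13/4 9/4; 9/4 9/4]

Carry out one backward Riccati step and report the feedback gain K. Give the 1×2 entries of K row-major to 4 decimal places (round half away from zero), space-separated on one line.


BᵀP = [-2.7500 -2.2500]
S = R + BᵀPB = [2] + [2.5000] = [4.5000]
BᵀPA = [-4.8750 2.1250]
K = S⁻¹·BᵀPA = [-1.0833 0.4722]
A−BK = [-2.0417 -1.7639; 3.4583 1.7361]
AᵀP(A−BK) = [11.0313 2.4896; 2.4896 3.5590]
P' = Q + AᵀP(A−BK) = [11.5313 3.2396; 3.2396 5.8090]
tr(P') = 17.3403

-1.0833 0.4722


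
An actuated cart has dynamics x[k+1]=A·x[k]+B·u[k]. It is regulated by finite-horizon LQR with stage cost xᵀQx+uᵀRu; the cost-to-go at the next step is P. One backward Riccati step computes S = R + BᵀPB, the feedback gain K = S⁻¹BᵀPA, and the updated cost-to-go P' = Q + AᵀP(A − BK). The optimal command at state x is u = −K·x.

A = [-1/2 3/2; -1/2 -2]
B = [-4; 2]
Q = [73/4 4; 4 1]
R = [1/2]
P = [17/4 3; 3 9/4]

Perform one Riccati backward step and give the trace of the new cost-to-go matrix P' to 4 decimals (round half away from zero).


BᵀP = [-11.0000 -7.5000]
S = R + BᵀPB = [1/2] + [29.0000] = [29.5000]
BᵀPA = [9.2500 -1.5000]
K = S⁻¹·BᵀPA = [0.3136 -0.0508]
A−BK = [0.7542 1.2966; -1.1271 -1.8983]
AᵀP(A−BK) = [0.2246 0.2828; 0.2828 0.4862]
P' = Q + AᵀP(A−BK) = [18.4746 4.2828; 4.2828 1.4862]
tr(P') = 19.9608

19.9608


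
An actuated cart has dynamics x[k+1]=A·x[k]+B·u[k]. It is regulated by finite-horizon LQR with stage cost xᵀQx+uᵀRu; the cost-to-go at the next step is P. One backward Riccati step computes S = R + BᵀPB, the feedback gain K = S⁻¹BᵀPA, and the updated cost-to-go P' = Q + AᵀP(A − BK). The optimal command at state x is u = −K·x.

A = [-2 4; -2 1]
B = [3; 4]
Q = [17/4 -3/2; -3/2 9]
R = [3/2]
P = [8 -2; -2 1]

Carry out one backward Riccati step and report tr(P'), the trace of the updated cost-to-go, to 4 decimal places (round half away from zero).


BᵀP = [16.0000 -2.0000]
S = R + BᵀPB = [3/2] + [40.0000] = [41.5000]
BᵀPA = [-28.0000 62.0000]
K = S⁻¹·BᵀPA = [-0.6747 1.4940]
A−BK = [0.0241 -0.4819; 0.6988 -4.9759]
AᵀP(A−BK) = [1.1084 -4.1687; -4.1687 20.3735]
P' = Q + AᵀP(A−BK) = [5.3584 -5.6687; -5.6687 29.3735]
tr(P') = 34.7319

34.7319


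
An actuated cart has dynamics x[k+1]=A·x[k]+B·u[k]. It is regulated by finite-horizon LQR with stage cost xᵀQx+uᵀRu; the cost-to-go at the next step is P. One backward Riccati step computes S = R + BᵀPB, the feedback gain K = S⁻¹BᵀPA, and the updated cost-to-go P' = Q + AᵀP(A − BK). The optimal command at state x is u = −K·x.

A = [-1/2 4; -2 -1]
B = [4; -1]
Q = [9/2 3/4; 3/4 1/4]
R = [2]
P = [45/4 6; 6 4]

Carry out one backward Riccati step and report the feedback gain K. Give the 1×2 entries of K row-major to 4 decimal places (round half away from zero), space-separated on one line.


-0.4312 0.9855

BᵀP = [39.0000 20.0000]
S = R + BᵀPB = [2] + [136.0000] = [138.0000]
BᵀPA = [-59.5000 136.0000]
K = S⁻¹·BᵀPA = [-0.4312 0.9855]
A−BK = [1.2246 0.0580; -2.4312 -0.0145]
AᵀP(A−BK) = [5.1585 -0.8623; -0.8623 1.9710]
P' = Q + AᵀP(A−BK) = [9.6585 -0.1123; -0.1123 2.2210]
tr(P') = 11.8795


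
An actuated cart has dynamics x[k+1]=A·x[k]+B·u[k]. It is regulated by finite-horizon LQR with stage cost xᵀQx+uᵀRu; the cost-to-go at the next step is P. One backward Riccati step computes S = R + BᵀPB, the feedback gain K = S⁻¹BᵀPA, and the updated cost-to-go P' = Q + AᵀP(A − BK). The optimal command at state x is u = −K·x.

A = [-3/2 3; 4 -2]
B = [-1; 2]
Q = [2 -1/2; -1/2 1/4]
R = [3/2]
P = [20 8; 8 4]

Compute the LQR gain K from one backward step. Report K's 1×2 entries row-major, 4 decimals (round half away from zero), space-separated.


BᵀP = [-4.0000 0.0000]
S = R + BᵀPB = [3/2] + [4.0000] = [5.5000]
BᵀPA = [6.0000 -12.0000]
K = S⁻¹·BᵀPA = [1.0909 -2.1818]
A−BK = [-0.4091 0.8182; 1.8182 2.3636]
AᵀP(A−BK) = [6.4545 11.0909; 11.0909 73.8182]
P' = Q + AᵀP(A−BK) = [8.4545 10.5909; 10.5909 74.0682]
tr(P') = 82.5227

1.0909 -2.1818


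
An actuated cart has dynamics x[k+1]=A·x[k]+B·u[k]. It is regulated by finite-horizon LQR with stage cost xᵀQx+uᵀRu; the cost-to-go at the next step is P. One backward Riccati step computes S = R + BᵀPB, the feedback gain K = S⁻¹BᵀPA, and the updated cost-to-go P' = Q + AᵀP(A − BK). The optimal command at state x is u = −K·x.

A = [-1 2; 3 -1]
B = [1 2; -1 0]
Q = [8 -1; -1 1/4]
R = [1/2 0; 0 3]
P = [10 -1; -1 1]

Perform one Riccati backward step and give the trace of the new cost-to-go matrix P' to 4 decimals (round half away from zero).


BᵀP = [11.0000 -2.0000; 20.0000 -2.0000]
S = R + BᵀPB = [1/2 0; 0 3] + [13.0000 22.0000; 22.0000 40.0000] = [13.5000 22.0000; 22.0000 43.0000]
BᵀPA = [-17.0000 24.0000; -26.0000 42.0000]
K = S⁻¹·BᵀPA = [-1.6477 1.1192; 0.2383 0.4041]
A−BK = [0.1710 0.0725; 1.3523 0.1192]
AᵀP(A−BK) = [3.1865 -0.4663; -0.4663 1.1658]
P' = Q + AᵀP(A−BK) = [11.1865 -1.4663; -1.4663 1.4158]
tr(P') = 12.6023

12.6023


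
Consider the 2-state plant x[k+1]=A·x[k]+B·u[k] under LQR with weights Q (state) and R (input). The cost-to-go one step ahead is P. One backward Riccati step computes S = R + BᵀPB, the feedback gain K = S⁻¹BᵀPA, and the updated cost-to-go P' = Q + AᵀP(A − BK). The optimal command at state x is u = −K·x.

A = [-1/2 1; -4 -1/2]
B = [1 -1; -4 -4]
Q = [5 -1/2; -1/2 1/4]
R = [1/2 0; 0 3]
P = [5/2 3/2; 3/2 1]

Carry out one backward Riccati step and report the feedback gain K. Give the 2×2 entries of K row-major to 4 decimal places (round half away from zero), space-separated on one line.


0.7512 0.0431 0.4809 -0.1890

BᵀP = [-3.5000 -2.5000; -8.5000 -5.5000]
S = R + BᵀPB = [1/2 0; 0 3] + [6.5000 13.5000; 13.5000 30.5000] = [7.0000 13.5000; 13.5000 33.5000]
BᵀPA = [11.7500 -2.2500; 26.2500 -5.7500]
K = S⁻¹·BᵀPA = [0.7512 0.0431; 0.4809 -0.1890]
A−BK = [-0.7703 0.7679; 0.9282 -1.0837]
AᵀP(A−BK) = [1.1758 -0.4199; -0.4199 0.2602]
P' = Q + AᵀP(A−BK) = [6.1758 -0.9199; -0.9199 0.5102]
tr(P') = 6.6860


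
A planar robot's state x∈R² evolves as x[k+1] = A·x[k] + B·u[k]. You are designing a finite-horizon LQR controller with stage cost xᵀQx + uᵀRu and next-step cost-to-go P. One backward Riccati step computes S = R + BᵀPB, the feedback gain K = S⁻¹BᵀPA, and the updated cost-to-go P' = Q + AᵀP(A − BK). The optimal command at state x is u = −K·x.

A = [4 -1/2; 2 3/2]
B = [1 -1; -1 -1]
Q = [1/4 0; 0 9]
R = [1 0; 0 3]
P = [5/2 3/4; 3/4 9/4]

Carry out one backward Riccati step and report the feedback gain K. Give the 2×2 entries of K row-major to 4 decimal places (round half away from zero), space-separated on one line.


0.8217 -0.7548 -2.0318 -0.3312

BᵀP = [1.7500 -1.5000; -3.2500 -3.0000]
S = R + BᵀPB = [1 0; 0 3] + [3.2500 -0.2500; -0.2500 6.2500] = [4.2500 -0.2500; -0.2500 9.2500]
BᵀPA = [4.0000 -3.1250; -19.0000 -2.8750]
K = S⁻¹·BᵀPA = [0.8217 -0.7548; -2.0318 -0.3312]
A−BK = [1.1465 -0.0764; 0.7898 0.4140]
AᵀP(A−BK) = [19.1083 2.2261; 2.2261 1.2516]
P' = Q + AᵀP(A−BK) = [19.3583 2.2261; 2.2261 10.2516]
tr(P') = 29.6099


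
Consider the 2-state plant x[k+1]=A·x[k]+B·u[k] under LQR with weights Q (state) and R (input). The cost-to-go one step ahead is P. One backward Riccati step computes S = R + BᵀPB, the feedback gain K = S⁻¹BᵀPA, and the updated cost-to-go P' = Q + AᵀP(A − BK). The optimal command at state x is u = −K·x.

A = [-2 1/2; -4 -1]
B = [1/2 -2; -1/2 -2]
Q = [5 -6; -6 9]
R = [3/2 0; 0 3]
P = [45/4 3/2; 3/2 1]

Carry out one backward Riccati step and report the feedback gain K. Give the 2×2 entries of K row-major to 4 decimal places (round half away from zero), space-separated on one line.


BᵀP = [4.8750 0.2500; -25.5000 -5.0000]
S = R + BᵀPB = [3/2 0; 0 3] + [2.3125 -10.2500; -10.2500 61.0000] = [3.8125 -10.2500; -10.2500 64.0000]
BᵀPA = [-10.7500 2.1875; 71.0000 -7.7500]
K = S⁻¹·BᵀPA = [0.2861 0.4359; 1.1552 -0.0513]
A−BK = [0.1673 0.1795; -1.5466 -0.8846]
AᵀP(A−BK) = [6.0567 1.0769; 1.0769 0.9615]
P' = Q + AᵀP(A−BK) = [11.0567 -4.9231; -4.9231 9.9615]
tr(P') = 21.0182

0.2861 0.4359 1.1552 -0.0513


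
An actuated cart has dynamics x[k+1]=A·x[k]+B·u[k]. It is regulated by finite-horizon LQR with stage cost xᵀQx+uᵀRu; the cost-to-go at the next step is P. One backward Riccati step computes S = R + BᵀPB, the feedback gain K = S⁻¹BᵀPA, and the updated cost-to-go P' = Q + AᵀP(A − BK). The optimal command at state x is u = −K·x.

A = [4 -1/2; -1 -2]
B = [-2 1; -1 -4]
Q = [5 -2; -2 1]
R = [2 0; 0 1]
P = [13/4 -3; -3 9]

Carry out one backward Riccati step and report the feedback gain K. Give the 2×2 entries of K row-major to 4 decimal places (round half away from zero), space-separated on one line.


BᵀP = [-3.5000 -3.0000; 15.2500 -39.0000]
S = R + BᵀPB = [2 0; 0 1] + [10.0000 8.5000; 8.5000 171.2500] = [12.0000 8.5000; 8.5000 172.2500]
BᵀPA = [-11.0000 7.7500; 100.0000 70.3750]
K = S⁻¹·BᵀPA = [-1.3760 0.3693; 0.6485 0.3903]
A−BK = [0.5996 -0.1516; 0.2178 -0.0693]
AᵀP(A−BK) = [5.0189 -0.9709; -0.9709 0.4801]
P' = Q + AᵀP(A−BK) = [10.0189 -2.9709; -2.9709 1.4801]
tr(P') = 11.4990

-1.3760 0.3693 0.6485 0.3903


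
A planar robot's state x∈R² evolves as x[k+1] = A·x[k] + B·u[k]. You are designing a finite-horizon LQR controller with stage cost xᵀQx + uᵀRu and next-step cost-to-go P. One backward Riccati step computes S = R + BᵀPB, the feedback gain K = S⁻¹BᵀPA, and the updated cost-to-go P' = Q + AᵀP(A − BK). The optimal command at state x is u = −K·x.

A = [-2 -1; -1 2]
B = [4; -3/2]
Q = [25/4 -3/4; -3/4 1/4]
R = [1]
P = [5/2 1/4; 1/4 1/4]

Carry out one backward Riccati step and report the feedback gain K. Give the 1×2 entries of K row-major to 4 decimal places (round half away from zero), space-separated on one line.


-0.5154 -0.2172

BᵀP = [9.6250 0.6250]
S = R + BᵀPB = [1] + [37.5625] = [38.5625]
BᵀPA = [-19.8750 -8.3750]
K = S⁻¹·BᵀPA = [-0.5154 -0.2172]
A−BK = [0.0616 -0.1313; -1.7731 1.6742]
AᵀP(A−BK) = [1.0065 -0.5665; -0.5665 0.6811]
P' = Q + AᵀP(A−BK) = [7.2565 -1.3165; -1.3165 0.9311]
tr(P') = 8.1876


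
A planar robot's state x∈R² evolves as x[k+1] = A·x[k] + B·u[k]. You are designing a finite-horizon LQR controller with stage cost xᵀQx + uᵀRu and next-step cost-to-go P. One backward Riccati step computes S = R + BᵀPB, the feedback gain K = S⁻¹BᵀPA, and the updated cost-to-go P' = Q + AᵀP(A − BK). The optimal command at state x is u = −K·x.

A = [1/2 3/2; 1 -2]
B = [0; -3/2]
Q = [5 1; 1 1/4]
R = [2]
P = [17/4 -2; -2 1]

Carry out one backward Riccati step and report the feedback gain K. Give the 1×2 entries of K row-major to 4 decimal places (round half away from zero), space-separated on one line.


BᵀP = [3.0000 -1.5000]
S = R + BᵀPB = [2] + [2.2500] = [4.2500]
BᵀPA = [0.0000 7.5000]
K = S⁻¹·BᵀPA = [0.0000 1.7647]
A−BK = [0.5000 1.5000; 1.0000 0.6471]
AᵀP(A−BK) = [0.0625 0.1875; 0.1875 12.3272]
P' = Q + AᵀP(A−BK) = [5.0625 1.1875; 1.1875 12.5772]
tr(P') = 17.6397

0.0000 1.7647


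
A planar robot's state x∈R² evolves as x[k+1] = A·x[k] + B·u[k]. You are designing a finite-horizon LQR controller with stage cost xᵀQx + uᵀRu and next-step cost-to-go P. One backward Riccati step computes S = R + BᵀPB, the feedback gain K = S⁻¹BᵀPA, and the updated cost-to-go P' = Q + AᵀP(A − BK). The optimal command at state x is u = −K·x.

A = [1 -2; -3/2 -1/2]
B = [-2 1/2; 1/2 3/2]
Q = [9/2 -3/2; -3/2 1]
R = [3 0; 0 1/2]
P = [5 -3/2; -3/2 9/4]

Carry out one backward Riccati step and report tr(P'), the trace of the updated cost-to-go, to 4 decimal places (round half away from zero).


BᵀP = [-10.7500 4.1250; 0.2500 2.6250]
S = R + BᵀPB = [3 0; 0 1/2] + [23.5625 0.8125; 0.8125 4.0625] = [26.5625 0.8125; 0.8125 4.5625]
BᵀPA = [-16.9375 19.4375; -3.6875 -1.8125]
K = S⁻¹·BᵀPA = [-0.6163 0.7480; -0.6985 -0.5305]
A−BK = [0.1167 -0.2388; -0.1442 -0.0783]
AᵀP(A−BK) = [1.5486 -1.3495; -1.3495 2.0620]
P' = Q + AᵀP(A−BK) = [6.0486 -2.8495; -2.8495 3.0620]
tr(P') = 9.1106

9.1106


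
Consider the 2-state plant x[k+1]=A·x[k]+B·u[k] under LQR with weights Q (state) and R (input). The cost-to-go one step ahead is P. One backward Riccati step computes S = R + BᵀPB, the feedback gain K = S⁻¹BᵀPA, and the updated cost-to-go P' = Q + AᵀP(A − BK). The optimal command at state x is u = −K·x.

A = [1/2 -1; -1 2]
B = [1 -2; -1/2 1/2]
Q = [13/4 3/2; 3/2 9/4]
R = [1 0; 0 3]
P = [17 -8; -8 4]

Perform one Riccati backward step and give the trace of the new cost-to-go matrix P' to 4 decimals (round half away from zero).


BᵀP = [21.0000 -10.0000; -38.0000 18.0000]
S = R + BᵀPB = [1 0; 0 3] + [26.0000 -47.0000; -47.0000 85.0000] = [27.0000 -47.0000; -47.0000 88.0000]
BᵀPA = [20.5000 -41.0000; -37.0000 74.0000]
K = S⁻¹·BᵀPA = [0.3892 -0.7784; -0.2126 0.4251]
A−BK = [-0.3144 0.6287; -0.6991 1.3982]
AᵀP(A−BK) = [0.4057 -0.8114; -0.8114 1.6228]
P' = Q + AᵀP(A−BK) = [3.6557 0.6886; 0.6886 3.8728]
tr(P') = 7.5284

7.5284


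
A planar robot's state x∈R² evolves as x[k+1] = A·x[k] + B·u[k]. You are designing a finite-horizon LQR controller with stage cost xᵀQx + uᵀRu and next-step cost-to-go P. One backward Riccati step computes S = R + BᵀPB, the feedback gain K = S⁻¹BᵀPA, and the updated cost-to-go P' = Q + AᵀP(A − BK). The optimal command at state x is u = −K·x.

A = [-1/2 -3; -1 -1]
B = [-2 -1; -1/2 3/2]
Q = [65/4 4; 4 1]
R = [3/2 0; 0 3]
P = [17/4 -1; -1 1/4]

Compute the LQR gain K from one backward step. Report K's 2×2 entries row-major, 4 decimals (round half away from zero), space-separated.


0.1087 1.0870 0.0300 0.3813

BᵀP = [-8.0000 1.8750; -5.7500 1.3750]
S = R + BᵀPB = [3/2 0; 0 3] + [15.0625 10.8125; 10.8125 7.8125] = [16.5625 10.8125; 10.8125 10.8125]
BᵀPA = [2.1250 22.1250; 1.5000 15.8750]
K = S⁻¹·BᵀPA = [0.1087 1.0870; 0.0300 0.3813]
A−BK = [-0.2526 -0.4448; -0.9907 -1.0284]
AᵀP(A−BK) = [0.0365 0.2433; 0.2433 2.3987]
P' = Q + AᵀP(A−BK) = [16.2865 4.2433; 4.2433 3.3987]
tr(P') = 19.6852


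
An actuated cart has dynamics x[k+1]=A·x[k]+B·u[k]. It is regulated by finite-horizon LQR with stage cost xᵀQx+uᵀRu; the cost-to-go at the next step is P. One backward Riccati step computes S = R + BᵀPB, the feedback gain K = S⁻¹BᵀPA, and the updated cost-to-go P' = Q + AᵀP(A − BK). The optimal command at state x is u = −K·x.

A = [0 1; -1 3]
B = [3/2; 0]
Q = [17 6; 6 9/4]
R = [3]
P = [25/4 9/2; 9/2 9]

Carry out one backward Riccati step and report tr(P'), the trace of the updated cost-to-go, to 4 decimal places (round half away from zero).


BᵀP = [9.3750 6.7500]
S = R + BᵀPB = [3] + [14.0625] = [17.0625]
BᵀPA = [-6.7500 29.6250]
K = S⁻¹·BᵀPA = [-0.3956 1.7363]
A−BK = [0.5934 -1.6044; -1.0000 3.0000]
AᵀP(A−BK) = [6.3297 -19.7802; -19.7802 62.8132]
P' = Q + AᵀP(A−BK) = [23.3297 -13.7802; -13.7802 65.0632]
tr(P') = 88.3929

88.3929


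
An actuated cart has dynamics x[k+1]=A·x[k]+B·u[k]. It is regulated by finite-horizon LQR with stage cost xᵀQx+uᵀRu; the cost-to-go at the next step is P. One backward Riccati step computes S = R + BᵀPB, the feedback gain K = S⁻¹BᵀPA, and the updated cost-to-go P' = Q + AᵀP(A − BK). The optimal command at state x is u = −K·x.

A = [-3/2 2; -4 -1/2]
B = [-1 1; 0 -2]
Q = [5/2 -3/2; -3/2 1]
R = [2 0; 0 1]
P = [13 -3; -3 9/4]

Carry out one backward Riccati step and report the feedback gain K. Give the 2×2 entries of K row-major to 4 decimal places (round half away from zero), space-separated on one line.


BᵀP = [-13.0000 3.0000; 19.0000 -7.5000]
S = R + BᵀPB = [2 0; 0 1] + [13.0000 -19.0000; -19.0000 34.0000] = [15.0000 -19.0000; -19.0000 35.0000]
BᵀPA = [7.5000 -27.5000; 1.5000 41.7500]
K = S⁻¹·BᵀPA = [1.7744 -1.0320; 1.0061 0.6326]
A−BK = [-0.7317 0.3354; -1.9878 0.7652]
AᵀP(A−BK) = [14.4329 -5.9588; -5.9588 3.7702]
P' = Q + AᵀP(A−BK) = [16.9329 -7.4588; -7.4588 4.7702]
tr(P') = 21.7031

1.7744 -1.0320 1.0061 0.6326


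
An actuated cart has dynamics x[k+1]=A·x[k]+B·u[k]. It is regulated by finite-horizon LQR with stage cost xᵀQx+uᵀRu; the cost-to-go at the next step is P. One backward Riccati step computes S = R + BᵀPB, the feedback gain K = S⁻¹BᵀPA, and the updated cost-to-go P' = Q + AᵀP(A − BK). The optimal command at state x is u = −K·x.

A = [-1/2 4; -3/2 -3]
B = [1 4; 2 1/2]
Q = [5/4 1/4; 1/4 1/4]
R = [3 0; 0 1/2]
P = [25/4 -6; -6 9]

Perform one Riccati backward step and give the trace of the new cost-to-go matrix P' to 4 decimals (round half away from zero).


BᵀP = [-5.7500 12.0000; 22.0000 -19.5000]
S = R + BᵀPB = [3 0; 0 1/2] + [18.2500 -17.0000; -17.0000 78.2500] = [21.2500 -17.0000; -17.0000 78.7500]
BᵀPA = [-15.1250 -59.0000; 18.2500 146.5000]
K = S⁻¹·BᵀPA = [-0.6362 -1.5571; 0.0944 1.5242]
A−BK = [-0.2413 -0.5396; -0.2747 -0.6478]
AᵀP(A−BK) = [1.4665 3.6322; 3.6322 9.8377]
P' = Q + AᵀP(A−BK) = [2.7165 3.8822; 3.8822 10.0877]
tr(P') = 12.8042

12.8042


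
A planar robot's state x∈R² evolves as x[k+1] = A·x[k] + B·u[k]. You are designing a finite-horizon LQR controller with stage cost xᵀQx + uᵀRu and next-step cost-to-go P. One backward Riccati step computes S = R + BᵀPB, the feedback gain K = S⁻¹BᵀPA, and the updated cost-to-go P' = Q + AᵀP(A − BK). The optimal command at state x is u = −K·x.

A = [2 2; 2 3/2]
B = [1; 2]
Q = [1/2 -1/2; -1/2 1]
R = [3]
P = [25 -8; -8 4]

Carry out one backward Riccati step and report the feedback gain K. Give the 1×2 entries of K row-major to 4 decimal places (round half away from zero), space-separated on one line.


1.5000 1.5000

BᵀP = [9.0000 0.0000]
S = R + BᵀPB = [3] + [9.0000] = [12.0000]
BᵀPA = [18.0000 18.0000]
K = S⁻¹·BᵀPA = [1.5000 1.5000]
A−BK = [0.5000 0.5000; -1.0000 -1.5000]
AᵀP(A−BK) = [25.0000 29.0000; 29.0000 34.0000]
P' = Q + AᵀP(A−BK) = [25.5000 28.5000; 28.5000 35.0000]
tr(P') = 60.5000


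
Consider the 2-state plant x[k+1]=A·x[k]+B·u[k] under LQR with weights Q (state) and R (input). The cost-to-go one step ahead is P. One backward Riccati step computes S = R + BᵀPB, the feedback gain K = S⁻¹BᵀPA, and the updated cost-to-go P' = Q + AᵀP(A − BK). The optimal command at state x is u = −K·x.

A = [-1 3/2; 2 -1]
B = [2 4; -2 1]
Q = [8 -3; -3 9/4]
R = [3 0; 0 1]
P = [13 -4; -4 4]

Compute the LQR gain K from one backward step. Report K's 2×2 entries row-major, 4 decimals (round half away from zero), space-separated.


-0.7792 0.4824 0.1188 0.1442

BᵀP = [34.0000 -16.0000; 48.0000 -12.0000]
S = R + BᵀPB = [3 0; 0 1] + [100.0000 120.0000; 120.0000 180.0000] = [103.0000 120.0000; 120.0000 181.0000]
BᵀPA = [-66.0000 67.0000; -72.0000 84.0000]
K = S⁻¹·BᵀPA = [-0.7792 0.4824; 0.1188 0.1442]
A−BK = [0.0832 -0.0418; 0.3229 -0.1794]
AᵀP(A−BK) = [2.1275 -1.2737; -1.2737 0.8105]
P' = Q + AᵀP(A−BK) = [10.1275 -4.2737; -4.2737 3.0605]
tr(P') = 13.1880


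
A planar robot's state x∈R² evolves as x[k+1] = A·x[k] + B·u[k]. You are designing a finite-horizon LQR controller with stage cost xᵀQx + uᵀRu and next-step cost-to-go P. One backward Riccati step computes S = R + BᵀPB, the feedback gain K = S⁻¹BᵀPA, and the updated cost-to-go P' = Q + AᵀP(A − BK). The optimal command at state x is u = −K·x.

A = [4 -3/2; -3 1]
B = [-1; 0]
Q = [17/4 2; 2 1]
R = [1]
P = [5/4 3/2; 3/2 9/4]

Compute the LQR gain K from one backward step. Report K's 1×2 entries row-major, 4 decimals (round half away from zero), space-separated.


BᵀP = [-1.2500 -1.5000]
S = R + BᵀPB = [1] + [1.2500] = [2.2500]
BᵀPA = [-0.5000 0.3750]
K = S⁻¹·BᵀPA = [-0.2222 0.1667]
A−BK = [3.7778 -1.3333; -3.0000 1.0000]
AᵀP(A−BK) = [4.1389 -1.4167; -1.4167 0.5000]
P' = Q + AᵀP(A−BK) = [8.3889 0.5833; 0.5833 1.5000]
tr(P') = 9.8889

-0.2222 0.1667


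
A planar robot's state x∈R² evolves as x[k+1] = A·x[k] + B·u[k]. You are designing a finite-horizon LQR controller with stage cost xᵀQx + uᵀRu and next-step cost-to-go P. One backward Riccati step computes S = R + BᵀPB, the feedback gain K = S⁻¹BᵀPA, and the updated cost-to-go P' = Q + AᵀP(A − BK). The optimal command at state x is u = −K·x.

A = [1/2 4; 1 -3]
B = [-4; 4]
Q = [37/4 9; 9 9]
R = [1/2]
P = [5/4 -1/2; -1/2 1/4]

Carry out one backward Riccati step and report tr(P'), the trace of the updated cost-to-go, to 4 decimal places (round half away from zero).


BᵀP = [-7.0000 3.0000]
S = R + BᵀPB = [1/2] + [40.0000] = [40.5000]
BᵀPA = [-0.5000 -37.0000]
K = S⁻¹·BᵀPA = [-0.0123 -0.9136]
A−BK = [0.4506 0.3457; 1.0494 0.6543]
AᵀP(A−BK) = [0.0563 0.0432; 0.0432 0.4475]
P' = Q + AᵀP(A−BK) = [9.3063 9.0432; 9.0432 9.4475]
tr(P') = 18.7539

18.7539


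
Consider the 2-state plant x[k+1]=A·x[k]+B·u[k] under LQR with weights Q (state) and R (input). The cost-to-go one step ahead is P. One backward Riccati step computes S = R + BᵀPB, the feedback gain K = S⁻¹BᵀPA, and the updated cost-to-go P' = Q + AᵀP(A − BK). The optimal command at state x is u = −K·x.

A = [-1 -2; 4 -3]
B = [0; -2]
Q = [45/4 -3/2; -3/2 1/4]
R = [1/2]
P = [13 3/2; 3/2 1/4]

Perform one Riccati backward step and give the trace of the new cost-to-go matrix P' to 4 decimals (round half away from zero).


BᵀP = [-3.0000 -0.5000]
S = R + BᵀPB = [1/2] + [1.0000] = [1.5000]
BᵀPA = [1.0000 7.5000]
K = S⁻¹·BᵀPA = [0.6667 5.0000]
A−BK = [-1.0000 -2.0000; 5.3333 7.0000]
AᵀP(A−BK) = [4.3333 10.5000; 10.5000 34.7500]
P' = Q + AᵀP(A−BK) = [15.5833 9.0000; 9.0000 35.0000]
tr(P') = 50.5833

50.5833


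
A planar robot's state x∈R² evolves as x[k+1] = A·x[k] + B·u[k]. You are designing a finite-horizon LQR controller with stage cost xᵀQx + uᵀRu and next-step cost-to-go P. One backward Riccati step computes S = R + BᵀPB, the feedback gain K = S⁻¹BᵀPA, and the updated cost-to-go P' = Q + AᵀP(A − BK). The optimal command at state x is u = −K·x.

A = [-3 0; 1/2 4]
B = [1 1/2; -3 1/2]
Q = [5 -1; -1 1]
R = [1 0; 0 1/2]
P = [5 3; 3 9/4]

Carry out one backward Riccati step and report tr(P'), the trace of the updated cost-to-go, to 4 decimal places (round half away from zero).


15.2139

BᵀP = [-4.0000 -3.7500; 4.0000 2.6250]
S = R + BᵀPB = [1 0; 0 1/2] + [7.2500 -3.8750; -3.8750 3.3125] = [8.2500 -3.8750; -3.8750 3.8125]
BᵀPA = [10.1250 -15.0000; -10.6875 10.5000]
K = S⁻¹·BᵀPA = [-0.1711 -1.0038; -2.9772 1.7338]
A−BK = [-1.3403 0.1369; 1.4753 0.1217]
AᵀP(A−BK) = [6.4762 -2.8061; -2.8061 2.7376]
P' = Q + AᵀP(A−BK) = [11.4762 -3.8061; -3.8061 3.7376]
tr(P') = 15.2139


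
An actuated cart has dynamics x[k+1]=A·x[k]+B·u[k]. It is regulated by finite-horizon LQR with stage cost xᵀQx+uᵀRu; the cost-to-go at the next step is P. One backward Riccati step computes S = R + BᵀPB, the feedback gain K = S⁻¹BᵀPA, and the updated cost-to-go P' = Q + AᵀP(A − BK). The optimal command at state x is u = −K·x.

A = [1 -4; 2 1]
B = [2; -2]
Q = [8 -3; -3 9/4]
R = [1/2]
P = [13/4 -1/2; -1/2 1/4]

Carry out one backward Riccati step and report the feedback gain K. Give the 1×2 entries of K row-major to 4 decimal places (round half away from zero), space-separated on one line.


BᵀP = [7.5000 -1.5000]
S = R + BᵀPB = [1/2] + [18.0000] = [18.5000]
BᵀPA = [4.5000 -31.5000]
K = S⁻¹·BᵀPA = [0.2432 -1.7027]
A−BK = [0.5135 -0.5946; 2.4865 -2.4054]
AᵀP(A−BK) = [1.1554 -1.3378; -1.3378 2.6149]
P' = Q + AᵀP(A−BK) = [9.1554 -4.3378; -4.3378 4.8649]
tr(P') = 14.0203

0.2432 -1.7027


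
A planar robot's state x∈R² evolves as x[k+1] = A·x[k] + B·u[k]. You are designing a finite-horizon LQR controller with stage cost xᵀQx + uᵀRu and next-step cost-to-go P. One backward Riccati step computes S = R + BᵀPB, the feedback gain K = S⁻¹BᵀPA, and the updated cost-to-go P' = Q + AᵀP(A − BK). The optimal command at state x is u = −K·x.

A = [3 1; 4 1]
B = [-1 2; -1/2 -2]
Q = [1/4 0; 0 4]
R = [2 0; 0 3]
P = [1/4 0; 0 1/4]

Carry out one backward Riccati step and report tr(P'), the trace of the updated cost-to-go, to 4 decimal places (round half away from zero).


BᵀP = [-0.2500 -0.1250; 0.5000 -0.5000]
S = R + BᵀPB = [2 0; 0 3] + [0.3125 -0.2500; -0.2500 2.0000] = [2.3125 -0.2500; -0.2500 5.0000]
BᵀPA = [-1.2500 -0.3750; -0.5000 0.0000]
K = S⁻¹·BᵀPA = [-0.5543 -0.1630; -0.1277 -0.0082]
A−BK = [2.7011 0.8533; 3.4674 0.9022]
AᵀP(A−BK) = [5.4932 1.5421; 1.5421 0.4389]
P' = Q + AᵀP(A−BK) = [5.7432 1.5421; 1.5421 4.4389]
tr(P') = 10.1821

10.1821


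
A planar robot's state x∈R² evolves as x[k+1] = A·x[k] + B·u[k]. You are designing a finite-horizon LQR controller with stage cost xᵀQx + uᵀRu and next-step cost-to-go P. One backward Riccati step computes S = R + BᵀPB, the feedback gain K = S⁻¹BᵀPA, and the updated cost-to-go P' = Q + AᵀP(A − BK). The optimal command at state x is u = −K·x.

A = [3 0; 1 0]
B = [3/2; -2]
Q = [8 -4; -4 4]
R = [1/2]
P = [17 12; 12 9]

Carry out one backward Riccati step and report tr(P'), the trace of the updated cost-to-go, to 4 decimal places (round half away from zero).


238.6364

BᵀP = [1.5000 0.0000]
S = R + BᵀPB = [1/2] + [2.2500] = [2.7500]
BᵀPA = [4.5000 0.0000]
K = S⁻¹·BᵀPA = [1.6364 0.0000]
A−BK = [0.5455 0.0000; 4.2727 0.0000]
AᵀP(A−BK) = [226.6364 0.0000; 0.0000 0.0000]
P' = Q + AᵀP(A−BK) = [234.6364 -4.0000; -4.0000 4.0000]
tr(P') = 238.6364


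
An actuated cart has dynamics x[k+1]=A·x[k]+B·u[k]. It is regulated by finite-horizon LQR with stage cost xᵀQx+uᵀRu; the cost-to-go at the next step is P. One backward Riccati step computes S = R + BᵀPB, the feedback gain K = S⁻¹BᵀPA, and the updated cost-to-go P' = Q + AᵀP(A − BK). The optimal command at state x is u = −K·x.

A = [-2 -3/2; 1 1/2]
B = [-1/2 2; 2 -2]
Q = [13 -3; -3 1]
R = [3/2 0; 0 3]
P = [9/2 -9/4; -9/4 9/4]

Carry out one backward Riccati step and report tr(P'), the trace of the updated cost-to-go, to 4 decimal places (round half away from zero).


BᵀP = [-6.7500 5.6250; 13.5000 -9.0000]
S = R + BᵀPB = [3/2 0; 0 3] + [14.6250 -24.7500; -24.7500 45.0000] = [16.1250 -24.7500; -24.7500 48.0000]
BᵀPA = [19.1250 12.9375; -36.0000 -24.7500]
K = S⁻¹·BᵀPA = [0.1672 0.0523; -0.6638 -0.4887]
A−BK = [-0.5889 -0.4965; -0.6620 -0.5819]
AᵀP(A−BK) = [2.1559 1.6581; 1.6581 1.2916]
P' = Q + AᵀP(A−BK) = [15.1559 -1.3419; -1.3419 2.2916]
tr(P') = 17.4475

17.4475


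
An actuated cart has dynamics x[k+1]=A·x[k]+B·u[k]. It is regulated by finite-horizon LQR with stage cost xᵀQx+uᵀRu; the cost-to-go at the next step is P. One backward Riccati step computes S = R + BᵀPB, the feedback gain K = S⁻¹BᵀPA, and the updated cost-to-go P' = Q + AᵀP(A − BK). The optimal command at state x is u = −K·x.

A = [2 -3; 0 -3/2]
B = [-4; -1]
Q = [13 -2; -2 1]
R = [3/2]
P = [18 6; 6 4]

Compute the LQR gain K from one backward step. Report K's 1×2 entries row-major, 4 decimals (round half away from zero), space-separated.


BᵀP = [-78.0000 -28.0000]
S = R + BᵀPB = [3/2] + [340.0000] = [341.5000]
BᵀPA = [-156.0000 276.0000]
K = S⁻¹·BᵀPA = [-0.4568 0.8082]
A−BK = [0.1728 0.2328; -0.4568 -0.6918]
AᵀP(A−BK) = [0.7379 0.0791; 0.0791 1.9370]
P' = Q + AᵀP(A−BK) = [13.7379 -1.9209; -1.9209 2.9370]
tr(P') = 16.6750

-0.4568 0.8082


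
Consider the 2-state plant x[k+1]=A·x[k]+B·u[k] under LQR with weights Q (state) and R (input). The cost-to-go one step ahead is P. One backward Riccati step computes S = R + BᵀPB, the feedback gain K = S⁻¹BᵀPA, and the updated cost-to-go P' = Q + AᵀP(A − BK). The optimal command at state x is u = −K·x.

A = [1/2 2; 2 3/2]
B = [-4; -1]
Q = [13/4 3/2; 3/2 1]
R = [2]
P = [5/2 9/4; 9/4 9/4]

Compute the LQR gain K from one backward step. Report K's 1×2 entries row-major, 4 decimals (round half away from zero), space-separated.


BᵀP = [-12.2500 -11.2500]
S = R + BᵀPB = [2] + [60.2500] = [62.2500]
BᵀPA = [-28.6250 -41.3750]
K = S⁻¹·BᵀPA = [-0.4598 -0.6647]
A−BK = [-1.3394 -0.6586; 1.5402 0.8353]
AᵀP(A−BK) = [0.9621 0.9116; 0.9116 1.0622]
P' = Q + AᵀP(A−BK) = [4.2121 2.4116; 2.4116 2.0622]
tr(P') = 6.2743

-0.4598 -0.6647


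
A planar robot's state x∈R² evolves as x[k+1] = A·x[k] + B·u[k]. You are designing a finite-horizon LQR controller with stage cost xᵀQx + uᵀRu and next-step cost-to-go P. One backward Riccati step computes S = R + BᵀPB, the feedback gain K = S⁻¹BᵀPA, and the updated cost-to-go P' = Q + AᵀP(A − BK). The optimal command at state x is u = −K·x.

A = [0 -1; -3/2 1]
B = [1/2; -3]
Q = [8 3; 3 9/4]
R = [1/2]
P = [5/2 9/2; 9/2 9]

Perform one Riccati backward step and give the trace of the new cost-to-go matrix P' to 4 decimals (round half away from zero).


BᵀP = [-12.2500 -24.7500]
S = R + BᵀPB = [1/2] + [68.1250] = [68.6250]
BᵀPA = [37.1250 -12.5000]
K = S⁻¹·BᵀPA = [0.5410 -0.1821]
A−BK = [-0.2705 -0.9089; 0.1230 0.4536]
AᵀP(A−BK) = [0.1660 0.0123; 0.0123 0.2231]
P' = Q + AᵀP(A−BK) = [8.1660 3.0123; 3.0123 2.4731]
tr(P') = 10.6391

10.6391


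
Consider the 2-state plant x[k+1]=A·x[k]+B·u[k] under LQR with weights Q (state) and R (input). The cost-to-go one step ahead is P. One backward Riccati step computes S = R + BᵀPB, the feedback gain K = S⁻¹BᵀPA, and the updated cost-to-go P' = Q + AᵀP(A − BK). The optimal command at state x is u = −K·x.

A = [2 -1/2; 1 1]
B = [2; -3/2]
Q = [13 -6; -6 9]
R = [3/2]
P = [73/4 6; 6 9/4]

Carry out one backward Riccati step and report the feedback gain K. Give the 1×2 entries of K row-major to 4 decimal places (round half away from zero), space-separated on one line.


BᵀP = [27.5000 8.6250]
S = R + BᵀPB = [3/2] + [42.0625] = [43.5625]
BᵀPA = [63.6250 -5.1250]
K = S⁻¹·BᵀPA = [1.4605 -0.1176]
A−BK = [-0.9211 -0.2647; 3.1908 0.8235]
AᵀP(A−BK) = [6.3228 0.4853; 0.4853 0.2096]
P' = Q + AᵀP(A−BK) = [19.3228 -5.5147; -5.5147 9.2096]
tr(P') = 28.5324

1.4605 -0.1176


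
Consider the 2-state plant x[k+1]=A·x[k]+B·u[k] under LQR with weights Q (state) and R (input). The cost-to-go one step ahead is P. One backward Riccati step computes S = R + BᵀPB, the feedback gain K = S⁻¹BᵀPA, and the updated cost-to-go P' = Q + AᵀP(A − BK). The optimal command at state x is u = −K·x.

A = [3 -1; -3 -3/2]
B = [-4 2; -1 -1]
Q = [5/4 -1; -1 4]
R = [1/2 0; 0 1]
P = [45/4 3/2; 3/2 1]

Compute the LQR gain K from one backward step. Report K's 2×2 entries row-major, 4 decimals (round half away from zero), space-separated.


BᵀP = [-46.5000 -7.0000; 21.0000 2.0000]
S = R + BᵀPB = [1/2 0; 0 1] + [193.0000 -86.0000; -86.0000 40.0000] = [193.5000 -86.0000; -86.0000 41.0000]
BᵀPA = [-118.5000 57.0000; 57.0000 -24.0000]
K = S⁻¹·BᵀPA = [0.0809 0.5079; 1.5600 0.4800]
A−BK = [0.2037 0.0716; -1.3591 -0.5121]
AᵀP(A−BK) = [3.9202 1.3270; 1.3270 0.5693]
P' = Q + AᵀP(A−BK) = [5.1702 0.3270; 0.3270 4.5693]
tr(P') = 9.7395

0.0809 0.5079 1.5600 0.4800


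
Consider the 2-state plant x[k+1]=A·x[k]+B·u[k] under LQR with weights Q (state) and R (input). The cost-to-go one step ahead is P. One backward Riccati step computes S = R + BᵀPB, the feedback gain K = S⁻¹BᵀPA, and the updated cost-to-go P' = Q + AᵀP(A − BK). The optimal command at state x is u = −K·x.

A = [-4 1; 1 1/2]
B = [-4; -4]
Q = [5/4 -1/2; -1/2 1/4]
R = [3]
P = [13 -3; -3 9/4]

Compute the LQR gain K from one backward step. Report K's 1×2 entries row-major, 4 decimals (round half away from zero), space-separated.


1.0795 -0.2550

BᵀP = [-40.0000 3.0000]
S = R + BᵀPB = [3] + [148.0000] = [151.0000]
BᵀPA = [163.0000 -38.5000]
K = S⁻¹·BᵀPA = [1.0795 -0.2550]
A−BK = [0.3179 -0.0199; 5.3179 -0.5199]
AᵀP(A−BK) = [58.2964 -6.3154; -6.3154 0.7463]
P' = Q + AᵀP(A−BK) = [59.5464 -6.8154; -6.8154 0.9963]
tr(P') = 60.5426


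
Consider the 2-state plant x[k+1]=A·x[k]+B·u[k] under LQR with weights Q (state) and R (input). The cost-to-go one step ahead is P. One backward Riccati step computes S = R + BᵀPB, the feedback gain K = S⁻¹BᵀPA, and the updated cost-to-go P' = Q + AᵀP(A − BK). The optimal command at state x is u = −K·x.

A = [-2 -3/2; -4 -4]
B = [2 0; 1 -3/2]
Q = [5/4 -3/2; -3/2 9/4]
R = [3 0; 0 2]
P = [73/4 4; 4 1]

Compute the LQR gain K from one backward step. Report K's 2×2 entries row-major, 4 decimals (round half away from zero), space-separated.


-1.1937 -0.9798 0.4437 0.4173

BᵀP = [40.5000 9.0000; -6.0000 -1.5000]
S = R + BᵀPB = [3 0; 0 2] + [90.0000 -13.5000; -13.5000 2.2500] = [93.0000 -13.5000; -13.5000 4.2500]
BᵀPA = [-117.0000 -96.7500; 18.0000 15.0000]
K = S⁻¹·BᵀPA = [-1.1937 -0.9798; 0.4437 0.4173]
A−BK = [0.3873 0.4595; -2.1408 -2.3944]
AᵀP(A−BK) = [5.3556 4.6083; 4.6083 4.0125]
P' = Q + AᵀP(A−BK) = [6.6056 3.1083; 3.1083 6.2625]
tr(P') = 12.8682


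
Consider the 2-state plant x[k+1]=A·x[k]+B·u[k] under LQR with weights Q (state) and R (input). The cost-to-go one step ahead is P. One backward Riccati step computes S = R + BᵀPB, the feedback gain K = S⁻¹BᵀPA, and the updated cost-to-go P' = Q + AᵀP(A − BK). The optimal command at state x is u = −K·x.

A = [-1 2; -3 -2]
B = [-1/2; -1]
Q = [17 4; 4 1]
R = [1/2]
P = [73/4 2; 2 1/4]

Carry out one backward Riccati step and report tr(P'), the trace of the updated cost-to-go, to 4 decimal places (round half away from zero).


BᵀP = [-11.1250 -1.2500]
S = R + BᵀPB = [1/2] + [6.8125] = [7.3125]
BᵀPA = [14.8750 -19.7500]
K = S⁻¹·BᵀPA = [2.0342 -2.7009]
A−BK = [0.0171 0.6496; -0.9658 -4.7009]
AᵀP(A−BK) = [2.2415 -2.8248; -2.8248 4.6581]
P' = Q + AᵀP(A−BK) = [19.2415 1.1752; 1.1752 5.6581]
tr(P') = 24.8996

24.8996


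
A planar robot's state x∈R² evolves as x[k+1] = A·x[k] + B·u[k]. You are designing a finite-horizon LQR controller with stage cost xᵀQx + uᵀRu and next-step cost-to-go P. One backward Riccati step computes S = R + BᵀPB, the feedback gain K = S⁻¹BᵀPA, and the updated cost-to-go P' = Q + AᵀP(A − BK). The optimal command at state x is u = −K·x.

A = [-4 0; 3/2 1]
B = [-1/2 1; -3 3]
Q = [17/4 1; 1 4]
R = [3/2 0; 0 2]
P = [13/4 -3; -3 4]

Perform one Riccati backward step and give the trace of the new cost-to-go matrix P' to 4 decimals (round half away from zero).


35.4359

BᵀP = [7.3750 -10.5000; -5.7500 9.0000]
S = R + BᵀPB = [3/2 0; 0 2] + [27.8125 -24.1250; -24.1250 21.2500] = [29.3125 -24.1250; -24.1250 23.2500]
BᵀPA = [-45.2500 -10.5000; 36.5000 9.0000]
K = S⁻¹·BᵀPA = [-1.7236 -0.2714; -0.2186 0.1055]
A−BK = [-4.6432 -0.2412; -3.0151 -0.1307]
AᵀP(A−BK) = [26.9849 1.8693; 1.8693 0.2010]
P' = Q + AᵀP(A−BK) = [31.2349 2.8693; 2.8693 4.2010]
tr(P') = 35.4359


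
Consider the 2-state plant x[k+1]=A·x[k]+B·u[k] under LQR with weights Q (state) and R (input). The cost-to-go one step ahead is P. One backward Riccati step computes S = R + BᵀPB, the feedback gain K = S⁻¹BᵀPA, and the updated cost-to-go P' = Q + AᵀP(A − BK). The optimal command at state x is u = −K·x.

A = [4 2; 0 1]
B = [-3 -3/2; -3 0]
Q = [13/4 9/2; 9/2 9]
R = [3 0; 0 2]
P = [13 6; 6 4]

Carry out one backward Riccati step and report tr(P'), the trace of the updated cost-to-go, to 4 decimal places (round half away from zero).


BᵀP = [-57.0000 -30.0000; -19.5000 -9.0000]
S = R + BᵀPB = [3 0; 0 2] + [261.0000 85.5000; 85.5000 29.2500] = [264.0000 85.5000; 85.5000 31.2500]
BᵀPA = [-228.0000 -144.0000; -78.0000 -48.0000]
K = S⁻¹·BᵀPA = [-0.4852 -0.4214; -1.1684 -0.3831]
A−BK = [0.7917 0.1612; -1.4557 -0.2642]
AᵀP(A−BK) = [6.2314 2.0431; 2.0431 0.9322]
P' = Q + AᵀP(A−BK) = [9.4814 6.5431; 6.5431 9.9322]
tr(P') = 19.4136

19.4136


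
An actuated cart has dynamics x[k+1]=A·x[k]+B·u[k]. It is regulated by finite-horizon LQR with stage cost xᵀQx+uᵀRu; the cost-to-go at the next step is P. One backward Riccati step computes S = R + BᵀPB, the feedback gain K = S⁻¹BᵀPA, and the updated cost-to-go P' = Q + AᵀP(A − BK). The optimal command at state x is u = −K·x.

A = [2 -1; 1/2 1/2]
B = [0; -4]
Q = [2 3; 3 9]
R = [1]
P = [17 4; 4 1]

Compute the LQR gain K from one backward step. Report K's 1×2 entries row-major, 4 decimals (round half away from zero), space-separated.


-2.0000 0.8235

BᵀP = [-16.0000 -4.0000]
S = R + BᵀPB = [1] + [16.0000] = [17.0000]
BᵀPA = [-34.0000 14.0000]
K = S⁻¹·BᵀPA = [-2.0000 0.8235]
A−BK = [2.0000 -1.0000; -7.5000 3.7941]
AᵀP(A−BK) = [8.2500 -3.7500; -3.7500 1.7206]
P' = Q + AᵀP(A−BK) = [10.2500 -0.7500; -0.7500 10.7206]
tr(P') = 20.9706


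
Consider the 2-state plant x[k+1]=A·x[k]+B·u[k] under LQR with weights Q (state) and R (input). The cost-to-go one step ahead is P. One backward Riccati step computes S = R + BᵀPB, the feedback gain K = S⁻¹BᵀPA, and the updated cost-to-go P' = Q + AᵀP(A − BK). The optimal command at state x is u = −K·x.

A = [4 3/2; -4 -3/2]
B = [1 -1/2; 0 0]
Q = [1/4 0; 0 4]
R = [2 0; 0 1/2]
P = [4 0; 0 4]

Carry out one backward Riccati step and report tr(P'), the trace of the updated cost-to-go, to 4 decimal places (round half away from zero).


91.8500

BᵀP = [4.0000 0.0000; -2.0000 0.0000]
S = R + BᵀPB = [2 0; 0 1/2] + [4.0000 -2.0000; -2.0000 1.0000] = [6.0000 -2.0000; -2.0000 1.5000]
BᵀPA = [16.0000 6.0000; -8.0000 -3.0000]
K = S⁻¹·BᵀPA = [1.6000 0.6000; -3.2000 -1.2000]
A−BK = [0.8000 0.3000; -4.0000 -1.5000]
AᵀP(A−BK) = [76.8000 28.8000; 28.8000 10.8000]
P' = Q + AᵀP(A−BK) = [77.0500 28.8000; 28.8000 14.8000]
tr(P') = 91.8500


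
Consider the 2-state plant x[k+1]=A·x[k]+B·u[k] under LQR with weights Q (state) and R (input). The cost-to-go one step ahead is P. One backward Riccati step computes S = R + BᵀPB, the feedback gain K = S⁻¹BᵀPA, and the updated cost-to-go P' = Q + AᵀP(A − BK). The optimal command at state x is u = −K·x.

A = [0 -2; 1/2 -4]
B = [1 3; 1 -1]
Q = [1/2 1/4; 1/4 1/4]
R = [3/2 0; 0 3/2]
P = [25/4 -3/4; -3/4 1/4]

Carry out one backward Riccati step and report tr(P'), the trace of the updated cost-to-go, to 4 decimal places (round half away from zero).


3.6680

BᵀP = [5.5000 -0.5000; 19.5000 -2.5000]
S = R + BᵀPB = [3/2 0; 0 3/2] + [5.0000 17.0000; 17.0000 61.0000] = [6.5000 17.0000; 17.0000 62.5000]
BᵀPA = [-0.2500 -9.0000; -1.2500 -29.0000]
K = S⁻¹·BᵀPA = [0.0480 -0.5928; -0.0330 -0.3028]
A−BK = [0.0512 -0.4989; 0.4190 -3.7100]
AᵀP(A−BK) = [0.0332 -0.2767; -0.2767 2.8849]
P' = Q + AᵀP(A−BK) = [0.5332 -0.0267; -0.0267 3.1349]
tr(P') = 3.6680
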